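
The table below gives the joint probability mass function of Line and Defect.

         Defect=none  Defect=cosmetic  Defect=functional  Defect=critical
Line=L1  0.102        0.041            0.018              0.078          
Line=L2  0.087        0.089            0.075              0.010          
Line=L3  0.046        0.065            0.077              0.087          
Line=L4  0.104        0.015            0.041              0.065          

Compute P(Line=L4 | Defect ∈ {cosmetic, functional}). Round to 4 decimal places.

P(Defect=cosmetic) = 0.041 + 0.089 + 0.065 + 0.015 = 0.210.
P(Defect=functional) = 0.018 + 0.075 + 0.077 + 0.041 = 0.211.
P(Defect ∈ {cosmetic, functional}) = 0.210 + 0.211 = 0.421; P(Line=L4, Defect ∈ {cosmetic, functional}) = 0.015 + 0.041 = 0.056.
P(Line=L4 | Defect ∈ {cosmetic, functional}) = 0.056/0.421 = 0.1330.

0.1330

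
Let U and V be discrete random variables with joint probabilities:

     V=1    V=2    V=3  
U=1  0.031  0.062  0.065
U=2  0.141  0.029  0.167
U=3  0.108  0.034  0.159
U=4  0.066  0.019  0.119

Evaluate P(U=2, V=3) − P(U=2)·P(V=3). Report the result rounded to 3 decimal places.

-0.005

P(U=2) = 0.141 + 0.029 + 0.167 = 0.337.
P(V=3) = 0.065 + 0.167 + 0.159 + 0.119 = 0.510.
P(U=2, V=3) − P(U=2)P(V=3) = 0.167 − 0.337×0.510 = -0.005.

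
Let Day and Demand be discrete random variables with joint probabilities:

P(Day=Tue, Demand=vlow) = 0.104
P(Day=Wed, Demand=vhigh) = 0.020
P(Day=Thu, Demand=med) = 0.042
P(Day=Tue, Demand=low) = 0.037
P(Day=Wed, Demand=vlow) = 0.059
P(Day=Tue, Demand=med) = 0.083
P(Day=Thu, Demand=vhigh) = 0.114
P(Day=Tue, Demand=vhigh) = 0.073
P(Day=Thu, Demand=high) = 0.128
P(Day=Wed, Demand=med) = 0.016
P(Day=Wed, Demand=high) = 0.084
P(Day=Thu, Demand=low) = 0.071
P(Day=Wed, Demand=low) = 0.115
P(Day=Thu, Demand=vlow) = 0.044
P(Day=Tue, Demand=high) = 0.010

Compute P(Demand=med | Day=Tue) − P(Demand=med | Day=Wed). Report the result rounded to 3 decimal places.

P(Day=Tue) = 0.104 + 0.037 + 0.083 + 0.010 + 0.073 = 0.307; P(Demand=med | Day=Tue) = 0.083/0.307 = 0.2704.
P(Day=Wed) = 0.059 + 0.115 + 0.016 + 0.084 + 0.020 = 0.294; P(Demand=med | Day=Wed) = 0.016/0.294 = 0.0544.
Difference = 0.216.

0.216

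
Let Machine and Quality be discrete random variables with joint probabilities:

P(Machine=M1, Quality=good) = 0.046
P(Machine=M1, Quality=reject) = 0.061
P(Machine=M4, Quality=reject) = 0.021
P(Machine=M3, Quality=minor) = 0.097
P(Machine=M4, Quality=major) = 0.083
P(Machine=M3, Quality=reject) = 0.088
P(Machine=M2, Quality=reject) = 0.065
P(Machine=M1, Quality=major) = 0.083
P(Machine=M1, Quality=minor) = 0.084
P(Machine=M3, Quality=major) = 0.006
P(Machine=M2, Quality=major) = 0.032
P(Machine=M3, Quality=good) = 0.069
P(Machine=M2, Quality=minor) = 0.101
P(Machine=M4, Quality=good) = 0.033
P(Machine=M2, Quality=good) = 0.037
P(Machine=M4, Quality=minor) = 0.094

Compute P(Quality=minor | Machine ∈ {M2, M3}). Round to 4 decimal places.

0.4000

P(Machine=M2) = 0.037 + 0.101 + 0.032 + 0.065 = 0.235.
P(Machine=M3) = 0.069 + 0.097 + 0.006 + 0.088 = 0.260.
P(Machine ∈ {M2, M3}) = 0.235 + 0.260 = 0.495; P(Quality=minor, Machine ∈ {M2, M3}) = 0.101 + 0.097 = 0.198.
P(Quality=minor | Machine ∈ {M2, M3}) = 0.198/0.495 = 0.4000.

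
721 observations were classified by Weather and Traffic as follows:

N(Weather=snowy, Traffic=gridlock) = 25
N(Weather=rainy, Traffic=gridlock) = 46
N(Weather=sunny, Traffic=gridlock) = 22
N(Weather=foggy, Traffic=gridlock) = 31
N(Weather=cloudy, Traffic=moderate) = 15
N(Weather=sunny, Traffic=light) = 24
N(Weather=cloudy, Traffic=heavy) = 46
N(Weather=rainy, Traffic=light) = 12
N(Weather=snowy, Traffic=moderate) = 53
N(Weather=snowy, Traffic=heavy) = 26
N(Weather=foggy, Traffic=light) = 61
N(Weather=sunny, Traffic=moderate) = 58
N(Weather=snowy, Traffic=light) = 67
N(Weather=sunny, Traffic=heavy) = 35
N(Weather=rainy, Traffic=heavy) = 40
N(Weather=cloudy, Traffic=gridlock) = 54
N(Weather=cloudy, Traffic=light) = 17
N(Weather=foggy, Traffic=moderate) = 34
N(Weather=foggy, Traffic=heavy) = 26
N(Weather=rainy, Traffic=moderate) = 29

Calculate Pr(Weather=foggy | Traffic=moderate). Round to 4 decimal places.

0.1799

Total with Traffic=moderate: 58 + 15 + 29 + 53 + 34 = 189.
P(Weather=foggy | Traffic=moderate) = 34/189 = 0.1799.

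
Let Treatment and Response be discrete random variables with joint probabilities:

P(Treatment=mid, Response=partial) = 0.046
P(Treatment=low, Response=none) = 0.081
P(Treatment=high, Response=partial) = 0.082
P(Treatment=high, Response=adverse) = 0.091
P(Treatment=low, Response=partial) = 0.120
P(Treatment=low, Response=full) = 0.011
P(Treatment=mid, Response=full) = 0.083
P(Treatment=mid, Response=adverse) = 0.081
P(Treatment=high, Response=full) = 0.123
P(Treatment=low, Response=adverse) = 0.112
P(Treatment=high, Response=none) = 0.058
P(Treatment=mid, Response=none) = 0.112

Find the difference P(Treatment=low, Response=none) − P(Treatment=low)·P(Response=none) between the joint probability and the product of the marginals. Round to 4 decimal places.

-0.0003

P(Treatment=low) = 0.081 + 0.120 + 0.011 + 0.112 = 0.324.
P(Response=none) = 0.081 + 0.112 + 0.058 = 0.251.
P(Treatment=low, Response=none) − P(Treatment=low)P(Response=none) = 0.081 − 0.324×0.251 = -0.0003.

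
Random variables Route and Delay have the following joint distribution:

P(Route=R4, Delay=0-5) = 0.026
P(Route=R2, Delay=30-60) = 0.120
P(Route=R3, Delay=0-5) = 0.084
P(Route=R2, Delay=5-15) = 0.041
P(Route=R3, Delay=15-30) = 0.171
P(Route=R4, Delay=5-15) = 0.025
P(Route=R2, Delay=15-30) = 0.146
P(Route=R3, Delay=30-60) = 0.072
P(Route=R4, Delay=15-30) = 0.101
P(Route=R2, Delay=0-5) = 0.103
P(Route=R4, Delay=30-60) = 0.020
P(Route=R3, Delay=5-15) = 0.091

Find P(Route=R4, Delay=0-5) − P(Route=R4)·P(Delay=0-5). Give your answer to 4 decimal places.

P(Route=R4) = 0.026 + 0.025 + 0.101 + 0.020 = 0.172.
P(Delay=0-5) = 0.103 + 0.084 + 0.026 = 0.213.
P(Route=R4, Delay=0-5) − P(Route=R4)P(Delay=0-5) = 0.026 − 0.172×0.213 = -0.0106.

-0.0106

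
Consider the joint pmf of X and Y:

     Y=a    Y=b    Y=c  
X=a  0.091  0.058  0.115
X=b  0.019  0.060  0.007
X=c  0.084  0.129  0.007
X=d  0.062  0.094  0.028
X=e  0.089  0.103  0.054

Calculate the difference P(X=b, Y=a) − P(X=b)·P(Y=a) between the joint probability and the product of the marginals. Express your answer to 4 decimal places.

P(X=b) = 0.019 + 0.060 + 0.007 = 0.086.
P(Y=a) = 0.091 + 0.019 + 0.084 + 0.062 + 0.089 = 0.345.
P(X=b, Y=a) − P(X=b)P(Y=a) = 0.019 − 0.086×0.345 = -0.0107.

-0.0107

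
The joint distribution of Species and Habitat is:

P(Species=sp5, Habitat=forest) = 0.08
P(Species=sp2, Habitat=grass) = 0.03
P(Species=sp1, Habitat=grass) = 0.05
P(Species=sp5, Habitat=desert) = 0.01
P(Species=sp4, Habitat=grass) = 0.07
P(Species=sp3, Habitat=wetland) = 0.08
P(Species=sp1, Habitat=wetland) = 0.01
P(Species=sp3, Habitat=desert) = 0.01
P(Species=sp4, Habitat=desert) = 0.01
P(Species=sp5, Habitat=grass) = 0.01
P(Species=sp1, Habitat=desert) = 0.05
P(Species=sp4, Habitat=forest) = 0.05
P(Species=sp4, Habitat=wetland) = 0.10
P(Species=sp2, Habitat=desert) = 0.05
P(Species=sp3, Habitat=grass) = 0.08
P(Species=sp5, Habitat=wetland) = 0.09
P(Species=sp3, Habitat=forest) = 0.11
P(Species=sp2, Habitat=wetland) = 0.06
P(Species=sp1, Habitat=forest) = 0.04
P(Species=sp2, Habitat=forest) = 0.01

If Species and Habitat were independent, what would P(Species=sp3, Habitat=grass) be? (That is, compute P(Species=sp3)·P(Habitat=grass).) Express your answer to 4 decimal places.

0.0672

P(Species=sp3) = 0.11 + 0.08 + 0.08 + 0.01 = 0.28.
P(Habitat=grass) = 0.05 + 0.03 + 0.08 + 0.07 + 0.01 = 0.24.
Product: 0.28 × 0.24 = 0.0672.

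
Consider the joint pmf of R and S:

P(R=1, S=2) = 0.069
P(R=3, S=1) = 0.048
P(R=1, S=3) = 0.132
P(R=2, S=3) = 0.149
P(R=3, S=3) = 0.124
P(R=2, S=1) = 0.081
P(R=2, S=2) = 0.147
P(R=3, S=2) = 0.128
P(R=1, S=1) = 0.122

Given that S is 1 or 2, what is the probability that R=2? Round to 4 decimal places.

0.3832

P(S=1) = 0.122 + 0.081 + 0.048 = 0.251.
P(S=2) = 0.069 + 0.147 + 0.128 = 0.344.
P(S ∈ {1, 2}) = 0.251 + 0.344 = 0.595; P(R=2, S ∈ {1, 2}) = 0.081 + 0.147 = 0.228.
P(R=2 | S ∈ {1, 2}) = 0.228/0.595 = 0.3832.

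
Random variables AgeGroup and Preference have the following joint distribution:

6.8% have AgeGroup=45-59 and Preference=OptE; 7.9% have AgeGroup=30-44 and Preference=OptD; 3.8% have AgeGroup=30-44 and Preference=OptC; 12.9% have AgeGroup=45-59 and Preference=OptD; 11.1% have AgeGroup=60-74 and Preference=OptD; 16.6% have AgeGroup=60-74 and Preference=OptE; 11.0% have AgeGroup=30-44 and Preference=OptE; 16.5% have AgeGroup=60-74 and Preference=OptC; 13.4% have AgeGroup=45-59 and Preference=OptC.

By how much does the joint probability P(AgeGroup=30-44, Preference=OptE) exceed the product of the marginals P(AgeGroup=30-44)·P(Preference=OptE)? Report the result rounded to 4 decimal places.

0.0319

P(AgeGroup=30-44) = 0.038 + 0.079 + 0.110 = 0.227.
P(Preference=OptE) = 0.110 + 0.068 + 0.166 = 0.344.
P(AgeGroup=30-44, Preference=OptE) − P(AgeGroup=30-44)P(Preference=OptE) = 0.110 − 0.227×0.344 = 0.0319.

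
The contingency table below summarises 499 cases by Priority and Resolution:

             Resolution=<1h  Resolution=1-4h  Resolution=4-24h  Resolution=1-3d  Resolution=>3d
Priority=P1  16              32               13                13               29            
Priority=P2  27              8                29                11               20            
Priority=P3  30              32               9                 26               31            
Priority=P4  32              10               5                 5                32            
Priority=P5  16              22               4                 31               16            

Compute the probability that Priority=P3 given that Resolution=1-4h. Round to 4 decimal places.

Total with Resolution=1-4h: 32 + 8 + 32 + 10 + 22 = 104.
P(Priority=P3 | Resolution=1-4h) = 32/104 = 0.3077.

0.3077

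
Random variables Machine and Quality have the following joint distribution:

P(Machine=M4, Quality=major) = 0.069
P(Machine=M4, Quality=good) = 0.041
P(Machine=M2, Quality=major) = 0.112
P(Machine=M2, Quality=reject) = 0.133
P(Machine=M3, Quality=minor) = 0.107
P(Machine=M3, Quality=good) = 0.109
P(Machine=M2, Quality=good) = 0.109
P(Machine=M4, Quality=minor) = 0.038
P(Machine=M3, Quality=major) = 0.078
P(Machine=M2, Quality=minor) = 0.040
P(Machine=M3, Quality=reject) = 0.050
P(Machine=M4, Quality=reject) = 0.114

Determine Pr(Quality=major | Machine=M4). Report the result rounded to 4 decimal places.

0.2634

P(Machine=M4) = 0.041 + 0.038 + 0.069 + 0.114 = 0.262.
P(Quality=major | Machine=M4) = 0.069/0.262 = 0.2634.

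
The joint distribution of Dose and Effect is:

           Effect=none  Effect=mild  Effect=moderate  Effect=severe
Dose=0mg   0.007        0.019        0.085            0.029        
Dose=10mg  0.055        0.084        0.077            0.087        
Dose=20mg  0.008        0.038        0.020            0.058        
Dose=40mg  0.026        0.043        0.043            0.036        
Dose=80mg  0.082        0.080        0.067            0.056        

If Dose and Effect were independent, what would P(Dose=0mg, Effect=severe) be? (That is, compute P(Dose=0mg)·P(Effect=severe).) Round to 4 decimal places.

P(Dose=0mg) = 0.007 + 0.019 + 0.085 + 0.029 = 0.140.
P(Effect=severe) = 0.029 + 0.087 + 0.058 + 0.036 + 0.056 = 0.266.
Product: 0.140 × 0.266 = 0.0372.

0.0372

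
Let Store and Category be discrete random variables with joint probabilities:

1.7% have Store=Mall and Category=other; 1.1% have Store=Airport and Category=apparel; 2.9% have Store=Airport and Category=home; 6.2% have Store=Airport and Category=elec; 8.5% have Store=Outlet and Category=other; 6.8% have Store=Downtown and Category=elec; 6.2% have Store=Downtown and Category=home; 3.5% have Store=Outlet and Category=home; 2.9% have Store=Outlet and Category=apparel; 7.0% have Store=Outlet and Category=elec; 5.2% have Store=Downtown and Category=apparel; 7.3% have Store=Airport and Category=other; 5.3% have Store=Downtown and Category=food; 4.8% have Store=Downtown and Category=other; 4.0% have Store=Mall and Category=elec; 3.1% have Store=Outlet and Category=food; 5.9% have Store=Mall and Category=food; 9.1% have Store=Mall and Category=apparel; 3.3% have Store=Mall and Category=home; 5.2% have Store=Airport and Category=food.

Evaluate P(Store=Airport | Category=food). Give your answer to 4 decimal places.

0.2667

P(Category=food) = 0.053 + 0.059 + 0.052 + 0.031 = 0.195.
P(Store=Airport | Category=food) = 0.052/0.195 = 0.2667.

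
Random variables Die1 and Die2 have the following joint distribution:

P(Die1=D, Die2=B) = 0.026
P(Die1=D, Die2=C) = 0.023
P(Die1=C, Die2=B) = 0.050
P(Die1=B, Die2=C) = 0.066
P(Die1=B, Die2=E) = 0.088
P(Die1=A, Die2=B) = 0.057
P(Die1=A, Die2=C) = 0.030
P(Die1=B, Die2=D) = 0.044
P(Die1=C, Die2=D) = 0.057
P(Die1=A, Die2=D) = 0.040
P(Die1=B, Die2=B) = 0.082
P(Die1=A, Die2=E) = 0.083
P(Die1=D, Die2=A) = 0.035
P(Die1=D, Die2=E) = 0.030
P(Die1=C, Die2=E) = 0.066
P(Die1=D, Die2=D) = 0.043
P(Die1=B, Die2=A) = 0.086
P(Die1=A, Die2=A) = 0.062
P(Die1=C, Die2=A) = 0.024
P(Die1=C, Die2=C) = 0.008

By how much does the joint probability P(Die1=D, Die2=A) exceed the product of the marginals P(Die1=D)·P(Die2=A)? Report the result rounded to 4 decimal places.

P(Die1=D) = 0.035 + 0.026 + 0.023 + 0.043 + 0.030 = 0.157.
P(Die2=A) = 0.062 + 0.086 + 0.024 + 0.035 = 0.207.
P(Die1=D, Die2=A) − P(Die1=D)P(Die2=A) = 0.035 − 0.157×0.207 = 0.0025.

0.0025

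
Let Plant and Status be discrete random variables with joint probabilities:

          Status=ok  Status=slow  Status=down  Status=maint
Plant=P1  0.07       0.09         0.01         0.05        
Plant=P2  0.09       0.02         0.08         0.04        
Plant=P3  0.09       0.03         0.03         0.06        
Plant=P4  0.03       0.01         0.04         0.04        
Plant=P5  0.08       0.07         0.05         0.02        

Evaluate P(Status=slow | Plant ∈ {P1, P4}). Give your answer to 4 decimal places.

P(Plant=P1) = 0.07 + 0.09 + 0.01 + 0.05 = 0.22.
P(Plant=P4) = 0.03 + 0.01 + 0.04 + 0.04 = 0.12.
P(Plant ∈ {P1, P4}) = 0.22 + 0.12 = 0.34; P(Status=slow, Plant ∈ {P1, P4}) = 0.09 + 0.01 = 0.10.
P(Status=slow | Plant ∈ {P1, P4}) = 0.10/0.34 = 0.2941.

0.2941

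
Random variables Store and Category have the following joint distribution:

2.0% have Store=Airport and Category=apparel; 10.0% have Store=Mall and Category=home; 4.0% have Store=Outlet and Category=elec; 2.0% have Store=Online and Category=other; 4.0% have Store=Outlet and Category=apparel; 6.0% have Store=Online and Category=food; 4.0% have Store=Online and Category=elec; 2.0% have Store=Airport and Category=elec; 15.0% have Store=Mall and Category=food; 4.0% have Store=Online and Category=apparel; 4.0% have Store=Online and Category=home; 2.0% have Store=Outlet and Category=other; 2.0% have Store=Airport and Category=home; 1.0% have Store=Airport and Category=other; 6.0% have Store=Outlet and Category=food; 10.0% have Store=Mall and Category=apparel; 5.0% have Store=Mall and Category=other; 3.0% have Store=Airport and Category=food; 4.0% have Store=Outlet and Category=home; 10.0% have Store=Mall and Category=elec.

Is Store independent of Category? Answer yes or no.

yes

Every cell satisfies P(Store,Category) = P(Store)·P(Category). For instance P(Store=Airport) = 0.100, P(Category=apparel) = 0.200, and 0.100×0.200 = 0.020 matches the joint entry. So Store and Category are independent.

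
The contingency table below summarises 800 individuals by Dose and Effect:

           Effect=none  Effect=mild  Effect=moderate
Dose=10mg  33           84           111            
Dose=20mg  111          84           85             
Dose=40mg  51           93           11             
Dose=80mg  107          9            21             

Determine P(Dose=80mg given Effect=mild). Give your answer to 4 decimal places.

0.0333

Total with Effect=mild: 84 + 84 + 93 + 9 = 270.
P(Dose=80mg | Effect=mild) = 9/270 = 0.0333.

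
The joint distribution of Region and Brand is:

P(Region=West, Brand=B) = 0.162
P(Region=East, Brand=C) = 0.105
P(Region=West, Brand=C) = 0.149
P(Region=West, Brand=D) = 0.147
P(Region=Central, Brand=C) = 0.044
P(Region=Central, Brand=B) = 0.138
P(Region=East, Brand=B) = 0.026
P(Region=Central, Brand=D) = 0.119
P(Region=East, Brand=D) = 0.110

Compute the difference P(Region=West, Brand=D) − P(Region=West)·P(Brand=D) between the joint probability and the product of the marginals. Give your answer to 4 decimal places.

-0.0252

P(Region=West) = 0.162 + 0.149 + 0.147 = 0.458.
P(Brand=D) = 0.110 + 0.147 + 0.119 = 0.376.
P(Region=West, Brand=D) − P(Region=West)P(Brand=D) = 0.147 − 0.458×0.376 = -0.0252.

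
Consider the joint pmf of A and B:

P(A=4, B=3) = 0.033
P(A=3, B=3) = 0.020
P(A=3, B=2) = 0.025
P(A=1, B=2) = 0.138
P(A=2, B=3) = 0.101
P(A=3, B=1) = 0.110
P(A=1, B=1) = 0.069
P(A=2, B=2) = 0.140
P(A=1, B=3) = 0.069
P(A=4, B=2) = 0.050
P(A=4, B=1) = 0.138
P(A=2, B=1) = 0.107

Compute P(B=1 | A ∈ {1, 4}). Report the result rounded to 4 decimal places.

P(A=1) = 0.069 + 0.138 + 0.069 = 0.276.
P(A=4) = 0.138 + 0.050 + 0.033 = 0.221.
P(A ∈ {1, 4}) = 0.276 + 0.221 = 0.497; P(B=1, A ∈ {1, 4}) = 0.069 + 0.138 = 0.207.
P(B=1 | A ∈ {1, 4}) = 0.207/0.497 = 0.4165.

0.4165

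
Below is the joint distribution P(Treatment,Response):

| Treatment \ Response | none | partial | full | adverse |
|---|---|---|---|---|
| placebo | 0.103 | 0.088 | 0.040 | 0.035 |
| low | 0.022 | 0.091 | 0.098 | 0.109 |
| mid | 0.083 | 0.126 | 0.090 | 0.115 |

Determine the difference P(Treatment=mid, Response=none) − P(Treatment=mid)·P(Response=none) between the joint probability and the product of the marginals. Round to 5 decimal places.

-0.00311

P(Treatment=mid) = 0.083 + 0.126 + 0.090 + 0.115 = 0.414.
P(Response=none) = 0.103 + 0.022 + 0.083 = 0.208.
P(Treatment=mid, Response=none) − P(Treatment=mid)P(Response=none) = 0.083 − 0.414×0.208 = -0.00311.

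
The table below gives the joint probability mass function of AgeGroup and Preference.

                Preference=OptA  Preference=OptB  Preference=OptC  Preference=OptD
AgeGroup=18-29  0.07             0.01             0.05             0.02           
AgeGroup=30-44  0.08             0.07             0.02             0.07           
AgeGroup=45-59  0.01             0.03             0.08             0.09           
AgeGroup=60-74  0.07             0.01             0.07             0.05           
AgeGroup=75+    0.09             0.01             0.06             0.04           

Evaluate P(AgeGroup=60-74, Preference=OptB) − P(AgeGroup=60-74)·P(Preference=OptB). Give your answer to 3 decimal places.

P(AgeGroup=60-74) = 0.07 + 0.01 + 0.07 + 0.05 = 0.20.
P(Preference=OptB) = 0.01 + 0.07 + 0.03 + 0.01 + 0.01 = 0.13.
P(AgeGroup=60-74, Preference=OptB) − P(AgeGroup=60-74)P(Preference=OptB) = 0.01 − 0.20×0.13 = -0.016.

-0.016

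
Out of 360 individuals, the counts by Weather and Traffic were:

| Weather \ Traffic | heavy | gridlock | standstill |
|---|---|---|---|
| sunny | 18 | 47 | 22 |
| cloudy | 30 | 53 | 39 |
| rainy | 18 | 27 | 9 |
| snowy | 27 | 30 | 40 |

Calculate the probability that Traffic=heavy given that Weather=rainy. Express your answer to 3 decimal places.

Total with Weather=rainy: 18 + 27 + 9 = 54.
P(Traffic=heavy | Weather=rainy) = 18/54 = 0.333.

0.333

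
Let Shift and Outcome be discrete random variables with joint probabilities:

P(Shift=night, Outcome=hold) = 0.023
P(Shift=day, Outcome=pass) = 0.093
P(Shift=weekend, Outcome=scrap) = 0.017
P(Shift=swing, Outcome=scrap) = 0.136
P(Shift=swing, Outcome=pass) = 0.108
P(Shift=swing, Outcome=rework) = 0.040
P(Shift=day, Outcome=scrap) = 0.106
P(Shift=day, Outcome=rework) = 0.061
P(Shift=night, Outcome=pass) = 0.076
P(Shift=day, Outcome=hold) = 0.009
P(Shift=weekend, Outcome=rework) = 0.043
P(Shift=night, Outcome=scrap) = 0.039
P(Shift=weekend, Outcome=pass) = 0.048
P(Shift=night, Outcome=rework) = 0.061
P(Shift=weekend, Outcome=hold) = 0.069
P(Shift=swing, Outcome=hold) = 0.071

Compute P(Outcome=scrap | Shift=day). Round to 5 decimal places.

P(Shift=day) = 0.093 + 0.061 + 0.106 + 0.009 = 0.269.
P(Outcome=scrap | Shift=day) = 0.106/0.269 = 0.39405.

0.39405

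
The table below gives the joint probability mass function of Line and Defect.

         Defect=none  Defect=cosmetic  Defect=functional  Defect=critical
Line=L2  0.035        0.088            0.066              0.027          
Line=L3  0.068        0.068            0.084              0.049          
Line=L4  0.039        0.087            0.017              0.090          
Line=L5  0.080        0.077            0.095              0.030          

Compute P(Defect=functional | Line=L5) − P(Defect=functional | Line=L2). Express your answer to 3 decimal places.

P(Line=L5) = 0.080 + 0.077 + 0.095 + 0.030 = 0.282; P(Defect=functional | Line=L5) = 0.095/0.282 = 0.3369.
P(Line=L2) = 0.035 + 0.088 + 0.066 + 0.027 = 0.216; P(Defect=functional | Line=L2) = 0.066/0.216 = 0.3056.
Difference = 0.031.

0.031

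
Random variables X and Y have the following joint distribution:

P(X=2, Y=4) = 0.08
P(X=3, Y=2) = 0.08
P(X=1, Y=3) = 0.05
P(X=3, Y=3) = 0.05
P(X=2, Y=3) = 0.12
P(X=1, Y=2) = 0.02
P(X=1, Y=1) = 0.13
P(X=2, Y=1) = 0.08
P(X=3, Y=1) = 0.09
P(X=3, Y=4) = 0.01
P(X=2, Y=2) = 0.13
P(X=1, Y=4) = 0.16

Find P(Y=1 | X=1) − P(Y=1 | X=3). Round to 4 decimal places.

-0.0302

P(X=1) = 0.13 + 0.02 + 0.05 + 0.16 = 0.36; P(Y=1 | X=1) = 0.13/0.36 = 0.36111.
P(X=3) = 0.09 + 0.08 + 0.05 + 0.01 = 0.23; P(Y=1 | X=3) = 0.09/0.23 = 0.39130.
Difference = -0.0302.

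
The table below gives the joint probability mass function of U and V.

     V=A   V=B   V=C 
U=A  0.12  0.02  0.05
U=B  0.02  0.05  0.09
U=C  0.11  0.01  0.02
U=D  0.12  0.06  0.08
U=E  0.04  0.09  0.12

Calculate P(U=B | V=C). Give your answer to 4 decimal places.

P(V=C) = 0.05 + 0.09 + 0.02 + 0.08 + 0.12 = 0.36.
P(U=B | V=C) = 0.09/0.36 = 0.2500.

0.2500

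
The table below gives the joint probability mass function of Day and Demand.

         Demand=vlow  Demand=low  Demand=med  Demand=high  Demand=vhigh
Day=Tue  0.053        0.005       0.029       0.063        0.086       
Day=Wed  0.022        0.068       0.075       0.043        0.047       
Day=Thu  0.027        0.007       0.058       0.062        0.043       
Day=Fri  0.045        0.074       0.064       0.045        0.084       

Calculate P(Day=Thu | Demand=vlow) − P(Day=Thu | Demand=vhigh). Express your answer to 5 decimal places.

P(Demand=vlow) = 0.053 + 0.022 + 0.027 + 0.045 = 0.147; P(Day=Thu | Demand=vlow) = 0.027/0.147 = 0.183673.
P(Demand=vhigh) = 0.086 + 0.047 + 0.043 + 0.084 = 0.260; P(Day=Thu | Demand=vhigh) = 0.043/0.260 = 0.165385.
Difference = 0.01829.

0.01829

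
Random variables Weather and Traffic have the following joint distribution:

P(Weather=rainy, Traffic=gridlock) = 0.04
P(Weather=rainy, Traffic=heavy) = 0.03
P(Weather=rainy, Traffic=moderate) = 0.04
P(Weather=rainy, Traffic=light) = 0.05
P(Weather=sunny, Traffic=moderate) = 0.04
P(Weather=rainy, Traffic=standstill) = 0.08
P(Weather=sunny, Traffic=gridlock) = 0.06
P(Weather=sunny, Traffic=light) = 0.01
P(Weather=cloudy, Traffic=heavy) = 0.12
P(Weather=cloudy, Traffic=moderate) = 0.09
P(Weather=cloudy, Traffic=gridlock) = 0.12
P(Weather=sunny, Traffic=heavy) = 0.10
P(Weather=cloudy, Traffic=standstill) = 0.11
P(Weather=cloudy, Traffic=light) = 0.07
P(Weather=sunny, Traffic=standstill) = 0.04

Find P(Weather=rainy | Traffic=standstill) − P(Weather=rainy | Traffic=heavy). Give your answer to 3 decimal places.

P(Traffic=standstill) = 0.04 + 0.11 + 0.08 = 0.23; P(Weather=rainy | Traffic=standstill) = 0.08/0.23 = 0.3478.
P(Traffic=heavy) = 0.10 + 0.12 + 0.03 = 0.25; P(Weather=rainy | Traffic=heavy) = 0.03/0.25 = 0.1200.
Difference = 0.228.

0.228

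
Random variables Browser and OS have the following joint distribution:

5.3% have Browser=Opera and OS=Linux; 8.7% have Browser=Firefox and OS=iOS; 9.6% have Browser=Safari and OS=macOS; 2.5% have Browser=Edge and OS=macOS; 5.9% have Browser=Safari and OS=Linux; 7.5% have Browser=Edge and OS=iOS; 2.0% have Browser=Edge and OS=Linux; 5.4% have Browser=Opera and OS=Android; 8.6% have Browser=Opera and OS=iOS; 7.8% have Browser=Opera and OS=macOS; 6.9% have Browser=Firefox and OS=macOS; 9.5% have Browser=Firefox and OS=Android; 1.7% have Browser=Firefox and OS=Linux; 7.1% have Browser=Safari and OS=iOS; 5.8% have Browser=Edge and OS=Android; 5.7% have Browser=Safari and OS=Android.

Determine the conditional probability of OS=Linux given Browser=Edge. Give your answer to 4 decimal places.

0.1124

P(Browser=Edge) = 0.025 + 0.020 + 0.075 + 0.058 = 0.178.
P(OS=Linux | Browser=Edge) = 0.020/0.178 = 0.1124.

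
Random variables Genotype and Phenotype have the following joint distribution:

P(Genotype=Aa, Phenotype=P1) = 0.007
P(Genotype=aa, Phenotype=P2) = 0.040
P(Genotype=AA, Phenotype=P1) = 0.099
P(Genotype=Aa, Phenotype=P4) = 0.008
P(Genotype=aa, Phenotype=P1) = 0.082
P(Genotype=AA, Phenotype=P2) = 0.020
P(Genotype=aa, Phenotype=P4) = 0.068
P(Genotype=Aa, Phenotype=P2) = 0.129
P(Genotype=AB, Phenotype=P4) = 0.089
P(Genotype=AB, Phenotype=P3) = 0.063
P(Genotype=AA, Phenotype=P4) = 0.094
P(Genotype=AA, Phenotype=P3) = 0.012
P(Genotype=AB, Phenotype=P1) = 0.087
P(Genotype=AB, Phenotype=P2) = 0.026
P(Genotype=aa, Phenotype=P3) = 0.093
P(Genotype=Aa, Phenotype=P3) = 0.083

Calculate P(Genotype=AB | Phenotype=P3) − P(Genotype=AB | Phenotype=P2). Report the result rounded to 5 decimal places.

P(Phenotype=P3) = 0.012 + 0.083 + 0.093 + 0.063 = 0.251; P(Genotype=AB | Phenotype=P3) = 0.063/0.251 = 0.250996.
P(Phenotype=P2) = 0.020 + 0.129 + 0.040 + 0.026 = 0.215; P(Genotype=AB | Phenotype=P2) = 0.026/0.215 = 0.120930.
Difference = 0.13007.

0.13007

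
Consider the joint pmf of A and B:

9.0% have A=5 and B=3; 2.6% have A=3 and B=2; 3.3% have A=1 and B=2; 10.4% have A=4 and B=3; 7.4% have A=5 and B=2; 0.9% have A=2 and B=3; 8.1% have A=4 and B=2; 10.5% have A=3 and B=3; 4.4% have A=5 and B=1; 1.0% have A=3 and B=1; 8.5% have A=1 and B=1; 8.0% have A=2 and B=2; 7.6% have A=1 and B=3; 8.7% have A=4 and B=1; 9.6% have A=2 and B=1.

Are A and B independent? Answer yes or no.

no

P(A=2) = 0.185 and P(B=3) = 0.384, so their product is 0.07104, but P(A=2, B=3) = 0.009. Since these differ, A and B are not independent.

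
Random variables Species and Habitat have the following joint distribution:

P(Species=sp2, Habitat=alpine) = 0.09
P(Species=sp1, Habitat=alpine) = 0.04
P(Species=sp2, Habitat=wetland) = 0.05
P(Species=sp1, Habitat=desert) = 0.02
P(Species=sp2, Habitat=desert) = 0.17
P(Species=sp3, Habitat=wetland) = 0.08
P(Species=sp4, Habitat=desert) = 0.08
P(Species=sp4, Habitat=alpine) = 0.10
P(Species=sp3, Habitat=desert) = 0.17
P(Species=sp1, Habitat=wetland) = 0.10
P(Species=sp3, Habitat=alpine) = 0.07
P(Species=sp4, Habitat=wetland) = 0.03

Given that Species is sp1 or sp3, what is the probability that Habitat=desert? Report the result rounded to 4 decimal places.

P(Species=sp1) = 0.10 + 0.02 + 0.04 = 0.16.
P(Species=sp3) = 0.08 + 0.17 + 0.07 = 0.32.
P(Species ∈ {sp1, sp3}) = 0.16 + 0.32 = 0.48; P(Habitat=desert, Species ∈ {sp1, sp3}) = 0.02 + 0.17 = 0.19.
P(Habitat=desert | Species ∈ {sp1, sp3}) = 0.19/0.48 = 0.3958.

0.3958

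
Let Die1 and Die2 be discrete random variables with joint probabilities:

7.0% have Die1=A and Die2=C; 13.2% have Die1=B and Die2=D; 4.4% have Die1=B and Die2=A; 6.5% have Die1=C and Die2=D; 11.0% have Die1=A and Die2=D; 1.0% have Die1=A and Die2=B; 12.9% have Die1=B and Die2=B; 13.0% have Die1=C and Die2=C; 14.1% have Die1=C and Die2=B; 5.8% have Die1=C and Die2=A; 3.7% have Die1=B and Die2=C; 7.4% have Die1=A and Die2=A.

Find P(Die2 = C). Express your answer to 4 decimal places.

P(Die2=C) = 0.070 + 0.037 + 0.130 = 0.237.

0.2370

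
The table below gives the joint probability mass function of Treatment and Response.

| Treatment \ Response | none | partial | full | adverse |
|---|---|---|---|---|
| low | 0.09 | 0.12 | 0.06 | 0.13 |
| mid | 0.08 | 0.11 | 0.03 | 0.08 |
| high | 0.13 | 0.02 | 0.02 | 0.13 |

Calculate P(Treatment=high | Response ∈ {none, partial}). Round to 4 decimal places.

P(Response=none) = 0.09 + 0.08 + 0.13 = 0.30.
P(Response=partial) = 0.12 + 0.11 + 0.02 = 0.25.
P(Response ∈ {none, partial}) = 0.30 + 0.25 = 0.55; P(Treatment=high, Response ∈ {none, partial}) = 0.13 + 0.02 = 0.15.
P(Treatment=high | Response ∈ {none, partial}) = 0.15/0.55 = 0.2727.

0.2727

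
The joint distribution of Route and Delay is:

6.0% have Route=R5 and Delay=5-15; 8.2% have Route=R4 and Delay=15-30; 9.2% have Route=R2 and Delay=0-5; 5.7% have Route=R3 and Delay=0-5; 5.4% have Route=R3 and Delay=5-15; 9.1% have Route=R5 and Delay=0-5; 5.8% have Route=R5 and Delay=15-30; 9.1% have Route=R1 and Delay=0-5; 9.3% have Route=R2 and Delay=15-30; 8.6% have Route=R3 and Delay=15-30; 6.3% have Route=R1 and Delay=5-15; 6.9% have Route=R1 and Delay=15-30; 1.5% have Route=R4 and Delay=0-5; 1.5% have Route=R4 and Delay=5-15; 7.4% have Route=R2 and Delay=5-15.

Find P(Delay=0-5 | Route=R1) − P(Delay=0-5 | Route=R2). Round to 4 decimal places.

0.0529

P(Route=R1) = 0.091 + 0.063 + 0.069 = 0.223; P(Delay=0-5 | Route=R1) = 0.091/0.223 = 0.40807.
P(Route=R2) = 0.092 + 0.074 + 0.093 = 0.259; P(Delay=0-5 | Route=R2) = 0.092/0.259 = 0.35521.
Difference = 0.0529.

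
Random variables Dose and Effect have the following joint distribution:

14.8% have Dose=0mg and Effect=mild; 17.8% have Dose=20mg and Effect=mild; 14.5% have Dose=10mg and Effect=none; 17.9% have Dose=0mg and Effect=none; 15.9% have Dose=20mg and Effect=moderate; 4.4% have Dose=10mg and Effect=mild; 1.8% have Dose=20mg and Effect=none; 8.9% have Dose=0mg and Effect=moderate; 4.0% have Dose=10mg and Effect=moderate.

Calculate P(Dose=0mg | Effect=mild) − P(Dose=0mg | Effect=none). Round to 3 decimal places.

P(Effect=mild) = 0.148 + 0.044 + 0.178 = 0.370; P(Dose=0mg | Effect=mild) = 0.148/0.370 = 0.4000.
P(Effect=none) = 0.179 + 0.145 + 0.018 = 0.342; P(Dose=0mg | Effect=none) = 0.179/0.342 = 0.5234.
Difference = -0.123.

-0.123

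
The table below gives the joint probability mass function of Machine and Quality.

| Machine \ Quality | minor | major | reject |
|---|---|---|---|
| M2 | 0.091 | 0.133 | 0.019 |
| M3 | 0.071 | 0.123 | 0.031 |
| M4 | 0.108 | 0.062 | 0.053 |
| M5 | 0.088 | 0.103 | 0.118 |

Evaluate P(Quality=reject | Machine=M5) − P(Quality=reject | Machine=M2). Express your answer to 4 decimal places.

0.3037

P(Machine=M5) = 0.088 + 0.103 + 0.118 = 0.309; P(Quality=reject | Machine=M5) = 0.118/0.309 = 0.38188.
P(Machine=M2) = 0.091 + 0.133 + 0.019 = 0.243; P(Quality=reject | Machine=M2) = 0.019/0.243 = 0.07819.
Difference = 0.3037.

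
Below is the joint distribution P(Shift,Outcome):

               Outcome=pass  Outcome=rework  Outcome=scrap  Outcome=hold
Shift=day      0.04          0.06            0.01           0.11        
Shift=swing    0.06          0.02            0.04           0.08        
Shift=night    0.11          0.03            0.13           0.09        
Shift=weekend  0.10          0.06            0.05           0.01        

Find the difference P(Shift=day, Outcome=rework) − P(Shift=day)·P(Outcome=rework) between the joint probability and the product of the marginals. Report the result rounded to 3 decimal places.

0.023

P(Shift=day) = 0.04 + 0.06 + 0.01 + 0.11 = 0.22.
P(Outcome=rework) = 0.06 + 0.02 + 0.03 + 0.06 = 0.17.
P(Shift=day, Outcome=rework) − P(Shift=day)P(Outcome=rework) = 0.06 − 0.22×0.17 = 0.023.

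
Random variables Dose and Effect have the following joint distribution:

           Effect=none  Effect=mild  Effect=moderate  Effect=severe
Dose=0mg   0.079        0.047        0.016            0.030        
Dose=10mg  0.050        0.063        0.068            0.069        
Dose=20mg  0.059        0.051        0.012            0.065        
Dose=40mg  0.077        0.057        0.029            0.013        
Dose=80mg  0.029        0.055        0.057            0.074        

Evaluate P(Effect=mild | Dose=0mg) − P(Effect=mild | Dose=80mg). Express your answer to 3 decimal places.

0.017

P(Dose=0mg) = 0.079 + 0.047 + 0.016 + 0.030 = 0.172; P(Effect=mild | Dose=0mg) = 0.047/0.172 = 0.2733.
P(Dose=80mg) = 0.029 + 0.055 + 0.057 + 0.074 = 0.215; P(Effect=mild | Dose=80mg) = 0.055/0.215 = 0.2558.
Difference = 0.017.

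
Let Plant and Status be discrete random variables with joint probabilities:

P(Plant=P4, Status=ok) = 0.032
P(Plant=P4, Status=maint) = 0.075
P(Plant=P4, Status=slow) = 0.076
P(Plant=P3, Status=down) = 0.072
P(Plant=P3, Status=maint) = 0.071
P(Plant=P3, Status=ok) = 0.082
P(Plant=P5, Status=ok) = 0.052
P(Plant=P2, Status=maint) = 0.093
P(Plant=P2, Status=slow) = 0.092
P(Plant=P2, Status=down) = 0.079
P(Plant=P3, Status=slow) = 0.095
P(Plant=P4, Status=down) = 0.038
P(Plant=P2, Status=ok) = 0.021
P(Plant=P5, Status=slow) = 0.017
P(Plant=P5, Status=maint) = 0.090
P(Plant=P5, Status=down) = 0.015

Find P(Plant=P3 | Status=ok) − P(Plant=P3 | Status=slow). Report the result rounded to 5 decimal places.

0.09922

P(Status=ok) = 0.021 + 0.082 + 0.032 + 0.052 = 0.187; P(Plant=P3 | Status=ok) = 0.082/0.187 = 0.438503.
P(Status=slow) = 0.092 + 0.095 + 0.076 + 0.017 = 0.280; P(Plant=P3 | Status=slow) = 0.095/0.280 = 0.339286.
Difference = 0.09922.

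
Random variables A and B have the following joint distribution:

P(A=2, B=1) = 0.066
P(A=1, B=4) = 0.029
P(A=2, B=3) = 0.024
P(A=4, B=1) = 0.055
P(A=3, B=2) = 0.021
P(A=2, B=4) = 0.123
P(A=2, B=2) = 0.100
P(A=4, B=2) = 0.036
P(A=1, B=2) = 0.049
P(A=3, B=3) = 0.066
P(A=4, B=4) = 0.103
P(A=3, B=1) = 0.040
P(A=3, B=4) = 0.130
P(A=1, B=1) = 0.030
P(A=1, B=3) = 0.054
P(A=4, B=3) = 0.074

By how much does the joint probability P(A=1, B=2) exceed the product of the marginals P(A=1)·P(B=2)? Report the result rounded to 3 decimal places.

0.016

P(A=1) = 0.030 + 0.049 + 0.054 + 0.029 = 0.162.
P(B=2) = 0.049 + 0.100 + 0.021 + 0.036 = 0.206.
P(A=1, B=2) − P(A=1)P(B=2) = 0.049 − 0.162×0.206 = 0.016.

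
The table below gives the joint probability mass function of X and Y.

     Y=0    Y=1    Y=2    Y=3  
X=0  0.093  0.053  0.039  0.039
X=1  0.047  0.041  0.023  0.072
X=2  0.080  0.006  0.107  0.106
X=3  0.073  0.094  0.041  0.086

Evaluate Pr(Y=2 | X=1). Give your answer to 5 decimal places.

P(X=1) = 0.047 + 0.041 + 0.023 + 0.072 = 0.183.
P(Y=2 | X=1) = 0.023/0.183 = 0.12568.

0.12568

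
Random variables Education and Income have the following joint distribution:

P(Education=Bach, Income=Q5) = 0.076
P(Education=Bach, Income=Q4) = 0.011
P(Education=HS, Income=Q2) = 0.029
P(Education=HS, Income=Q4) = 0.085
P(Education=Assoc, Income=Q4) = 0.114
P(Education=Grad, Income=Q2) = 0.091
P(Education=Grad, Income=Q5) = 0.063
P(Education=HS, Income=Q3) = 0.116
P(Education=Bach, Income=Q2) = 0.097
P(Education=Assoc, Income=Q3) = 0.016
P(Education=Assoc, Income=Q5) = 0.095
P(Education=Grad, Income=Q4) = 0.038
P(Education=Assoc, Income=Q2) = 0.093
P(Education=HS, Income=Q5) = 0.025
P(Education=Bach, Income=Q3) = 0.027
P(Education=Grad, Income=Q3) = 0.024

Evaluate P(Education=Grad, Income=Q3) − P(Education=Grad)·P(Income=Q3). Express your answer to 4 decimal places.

-0.0155

P(Education=Grad) = 0.091 + 0.024 + 0.038 + 0.063 = 0.216.
P(Income=Q3) = 0.116 + 0.016 + 0.027 + 0.024 = 0.183.
P(Education=Grad, Income=Q3) − P(Education=Grad)P(Income=Q3) = 0.024 − 0.216×0.183 = -0.0155.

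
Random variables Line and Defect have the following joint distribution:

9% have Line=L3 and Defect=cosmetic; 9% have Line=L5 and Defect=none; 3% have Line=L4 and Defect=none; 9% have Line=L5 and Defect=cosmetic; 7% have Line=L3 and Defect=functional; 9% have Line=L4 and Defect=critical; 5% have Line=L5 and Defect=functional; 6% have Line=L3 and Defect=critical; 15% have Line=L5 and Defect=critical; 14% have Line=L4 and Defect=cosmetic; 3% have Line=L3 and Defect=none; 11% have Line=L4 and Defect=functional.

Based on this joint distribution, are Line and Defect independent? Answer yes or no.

P(Line=L5) = 0.38 and P(Defect=functional) = 0.23, so their product is 0.0874, but P(Line=L5, Defect=functional) = 0.05. Since these differ, Line and Defect are not independent.

no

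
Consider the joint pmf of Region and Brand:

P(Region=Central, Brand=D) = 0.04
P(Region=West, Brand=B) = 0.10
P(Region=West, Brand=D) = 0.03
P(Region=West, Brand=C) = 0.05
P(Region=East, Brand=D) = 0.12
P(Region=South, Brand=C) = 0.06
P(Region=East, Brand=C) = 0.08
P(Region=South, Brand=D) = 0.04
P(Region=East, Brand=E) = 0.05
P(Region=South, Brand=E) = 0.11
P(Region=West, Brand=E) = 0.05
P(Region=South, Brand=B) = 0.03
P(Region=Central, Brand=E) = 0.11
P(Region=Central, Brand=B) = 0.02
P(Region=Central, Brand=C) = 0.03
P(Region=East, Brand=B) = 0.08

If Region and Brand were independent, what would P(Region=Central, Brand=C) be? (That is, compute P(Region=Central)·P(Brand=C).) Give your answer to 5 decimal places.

0.04400

P(Region=Central) = 0.02 + 0.03 + 0.04 + 0.11 = 0.20.
P(Brand=C) = 0.06 + 0.08 + 0.05 + 0.03 = 0.22.
Product: 0.20 × 0.22 = 0.04400.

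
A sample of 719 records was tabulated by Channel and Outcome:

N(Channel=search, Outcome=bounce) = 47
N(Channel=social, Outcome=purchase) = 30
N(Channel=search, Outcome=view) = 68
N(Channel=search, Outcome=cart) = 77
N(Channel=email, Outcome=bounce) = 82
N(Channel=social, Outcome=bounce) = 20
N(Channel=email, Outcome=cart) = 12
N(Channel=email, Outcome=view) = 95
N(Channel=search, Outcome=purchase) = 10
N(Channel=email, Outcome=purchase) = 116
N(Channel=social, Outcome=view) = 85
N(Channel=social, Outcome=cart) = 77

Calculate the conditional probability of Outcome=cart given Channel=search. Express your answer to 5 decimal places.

0.38119

Total with Channel=search: 47 + 68 + 77 + 10 = 202.
P(Outcome=cart | Channel=search) = 77/202 = 0.38119.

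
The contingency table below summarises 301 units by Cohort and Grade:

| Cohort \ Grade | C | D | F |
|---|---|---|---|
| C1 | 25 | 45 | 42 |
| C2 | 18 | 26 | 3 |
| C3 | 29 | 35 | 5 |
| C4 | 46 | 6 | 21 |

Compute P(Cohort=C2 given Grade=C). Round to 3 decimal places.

0.153

Total with Grade=C: 25 + 18 + 29 + 46 = 118.
P(Cohort=C2 | Grade=C) = 18/118 = 0.153.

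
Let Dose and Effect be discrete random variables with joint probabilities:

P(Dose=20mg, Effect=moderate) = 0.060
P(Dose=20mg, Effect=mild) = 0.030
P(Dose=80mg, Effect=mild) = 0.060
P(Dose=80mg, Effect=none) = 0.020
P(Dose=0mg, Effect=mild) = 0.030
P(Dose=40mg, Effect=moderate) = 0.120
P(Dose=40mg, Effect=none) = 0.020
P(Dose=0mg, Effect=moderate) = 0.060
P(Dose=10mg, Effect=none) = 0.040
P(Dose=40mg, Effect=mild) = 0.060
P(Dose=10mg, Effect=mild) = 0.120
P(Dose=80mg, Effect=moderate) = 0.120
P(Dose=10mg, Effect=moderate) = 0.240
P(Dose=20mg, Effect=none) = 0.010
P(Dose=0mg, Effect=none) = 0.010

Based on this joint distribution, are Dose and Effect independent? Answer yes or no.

yes

Every cell satisfies P(Dose,Effect) = P(Dose)·P(Effect). For instance P(Dose=40mg) = 0.200, P(Effect=mild) = 0.300, and 0.200×0.300 = 0.060 matches the joint entry. So Dose and Effect are independent.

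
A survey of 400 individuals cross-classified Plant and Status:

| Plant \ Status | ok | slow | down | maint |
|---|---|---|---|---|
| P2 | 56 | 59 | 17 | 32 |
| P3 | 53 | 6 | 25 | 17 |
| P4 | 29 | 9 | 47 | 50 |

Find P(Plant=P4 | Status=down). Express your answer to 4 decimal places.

0.5281

Total with Status=down: 17 + 25 + 47 = 89.
P(Plant=P4 | Status=down) = 47/89 = 0.5281.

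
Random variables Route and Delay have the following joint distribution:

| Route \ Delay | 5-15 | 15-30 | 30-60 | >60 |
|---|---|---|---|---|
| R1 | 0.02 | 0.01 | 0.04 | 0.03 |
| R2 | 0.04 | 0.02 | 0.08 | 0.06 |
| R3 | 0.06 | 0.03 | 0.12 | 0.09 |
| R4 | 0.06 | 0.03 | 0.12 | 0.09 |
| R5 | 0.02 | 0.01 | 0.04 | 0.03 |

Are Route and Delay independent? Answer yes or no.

Every cell satisfies P(Route,Delay) = P(Route)·P(Delay). For instance P(Route=R2) = 0.20, P(Delay=5-15) = 0.20, and 0.20×0.20 = 0.04 matches the joint entry. So Route and Delay are independent.

yes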